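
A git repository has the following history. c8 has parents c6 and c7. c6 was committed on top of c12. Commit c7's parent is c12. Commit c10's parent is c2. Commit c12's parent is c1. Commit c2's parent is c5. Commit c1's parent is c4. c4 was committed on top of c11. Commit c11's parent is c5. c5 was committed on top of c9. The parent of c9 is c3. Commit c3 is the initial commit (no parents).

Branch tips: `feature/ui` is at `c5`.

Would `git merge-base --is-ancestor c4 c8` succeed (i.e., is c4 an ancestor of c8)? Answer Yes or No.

Ancestors of c8 (commits reachable by following parents): {c1, c11, c12, c3, c4, c5, c6, c7, c8, c9}.
c4 is in that set, so it is an ancestor of c8.

Yes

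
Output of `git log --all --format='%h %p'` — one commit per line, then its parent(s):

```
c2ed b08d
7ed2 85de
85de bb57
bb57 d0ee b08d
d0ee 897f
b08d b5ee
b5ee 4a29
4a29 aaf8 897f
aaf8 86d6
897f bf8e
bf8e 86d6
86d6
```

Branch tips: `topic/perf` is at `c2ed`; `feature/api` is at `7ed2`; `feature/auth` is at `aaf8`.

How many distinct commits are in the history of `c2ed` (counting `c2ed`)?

8

Walking parent pointers from c2ed: reachable set = {4a29, 86d6, 897f, aaf8, b08d, b5ee, bf8e, c2ed}.
That is 8 commits.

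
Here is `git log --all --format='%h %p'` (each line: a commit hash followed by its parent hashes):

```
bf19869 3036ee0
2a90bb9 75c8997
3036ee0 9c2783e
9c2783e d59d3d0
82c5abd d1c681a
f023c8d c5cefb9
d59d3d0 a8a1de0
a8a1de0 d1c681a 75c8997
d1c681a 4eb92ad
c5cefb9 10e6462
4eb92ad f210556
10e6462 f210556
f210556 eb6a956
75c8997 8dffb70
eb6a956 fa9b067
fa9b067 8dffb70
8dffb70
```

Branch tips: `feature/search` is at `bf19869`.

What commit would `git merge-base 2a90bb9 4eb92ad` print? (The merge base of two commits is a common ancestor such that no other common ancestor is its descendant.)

Ancestors of 2a90bb9: {2a90bb9, 75c8997, 8dffb70}.
Ancestors of 4eb92ad: {4eb92ad, 8dffb70, eb6a956, f210556, fa9b067}.
Common ancestors: {8dffb70}.
The only common ancestor is 8dffb70, so it is the merge base.

8dffb70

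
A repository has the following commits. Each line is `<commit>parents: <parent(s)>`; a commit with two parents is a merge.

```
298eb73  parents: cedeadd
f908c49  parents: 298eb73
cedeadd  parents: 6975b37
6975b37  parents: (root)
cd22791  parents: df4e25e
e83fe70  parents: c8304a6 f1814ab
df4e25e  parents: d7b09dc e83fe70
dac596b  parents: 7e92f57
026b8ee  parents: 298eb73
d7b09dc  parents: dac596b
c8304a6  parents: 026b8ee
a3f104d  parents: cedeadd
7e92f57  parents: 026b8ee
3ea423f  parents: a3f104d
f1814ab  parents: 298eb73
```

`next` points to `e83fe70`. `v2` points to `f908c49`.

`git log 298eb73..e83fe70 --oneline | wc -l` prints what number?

4

Reachable from e83fe70: {026b8ee, 298eb73, 6975b37, c8304a6, cedeadd, e83fe70, f1814ab}.
Reachable from 298eb73: {298eb73, 6975b37, cedeadd}.
In e83fe70's history but not 298eb73's: {026b8ee, c8304a6, e83fe70, f1814ab} — 4 commits.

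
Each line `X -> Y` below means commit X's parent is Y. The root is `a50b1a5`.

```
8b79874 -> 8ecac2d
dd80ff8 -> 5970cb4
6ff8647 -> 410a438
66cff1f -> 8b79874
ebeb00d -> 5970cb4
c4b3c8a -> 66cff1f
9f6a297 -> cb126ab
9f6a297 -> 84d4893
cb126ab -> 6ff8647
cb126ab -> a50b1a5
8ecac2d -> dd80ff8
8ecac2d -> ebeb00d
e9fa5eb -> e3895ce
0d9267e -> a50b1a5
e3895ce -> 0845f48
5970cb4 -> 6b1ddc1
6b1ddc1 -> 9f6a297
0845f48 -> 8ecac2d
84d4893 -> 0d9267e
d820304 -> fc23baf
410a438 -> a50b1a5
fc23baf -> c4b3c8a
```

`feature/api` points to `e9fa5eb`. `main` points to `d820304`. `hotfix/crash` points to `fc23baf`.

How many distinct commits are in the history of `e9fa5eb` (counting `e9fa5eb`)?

15

Walking parent pointers from e9fa5eb: reachable set = {0845f48, 0d9267e, 410a438, 5970cb4, 6b1ddc1, 6ff8647, 84d4893, 8ecac2d, 9f6a297, a50b1a5, cb126ab, dd80ff8, e3895ce, e9fa5eb, ebeb00d}.
That is 15 commits.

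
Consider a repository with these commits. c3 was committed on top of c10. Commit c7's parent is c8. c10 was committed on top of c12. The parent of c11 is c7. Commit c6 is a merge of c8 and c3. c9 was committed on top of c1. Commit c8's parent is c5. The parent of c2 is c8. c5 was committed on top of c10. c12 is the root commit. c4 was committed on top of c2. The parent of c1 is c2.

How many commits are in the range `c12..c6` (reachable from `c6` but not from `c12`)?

Reachable from c6: {c10, c12, c3, c5, c6, c8}.
Reachable from c12: {c12}.
In c6's history but not c12's: {c10, c3, c5, c6, c8} — 5 commits.

5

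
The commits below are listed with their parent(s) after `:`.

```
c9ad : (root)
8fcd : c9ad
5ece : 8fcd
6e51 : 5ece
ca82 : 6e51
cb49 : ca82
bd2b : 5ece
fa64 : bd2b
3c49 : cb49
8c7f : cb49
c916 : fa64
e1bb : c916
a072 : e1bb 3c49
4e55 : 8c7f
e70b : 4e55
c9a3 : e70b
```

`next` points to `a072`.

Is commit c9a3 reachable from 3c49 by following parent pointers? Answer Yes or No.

No

Ancestors of 3c49: {3c49, 5ece, 6e51, 8fcd, c9ad, ca82, cb49}.
c9a3 is not in that set, so it is not an ancestor of 3c49.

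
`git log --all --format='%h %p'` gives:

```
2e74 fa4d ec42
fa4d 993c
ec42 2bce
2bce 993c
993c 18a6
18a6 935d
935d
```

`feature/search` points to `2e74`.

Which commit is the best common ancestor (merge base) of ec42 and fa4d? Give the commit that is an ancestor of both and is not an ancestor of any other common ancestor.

Ancestors of ec42: {18a6, 2bce, 935d, 993c, ec42}.
Ancestors of fa4d: {18a6, 935d, 993c, fa4d}.
Common ancestors: {18a6, 935d, 993c}.
Among these, 993c is not an ancestor of any other common ancestor — it is the merge base.

993c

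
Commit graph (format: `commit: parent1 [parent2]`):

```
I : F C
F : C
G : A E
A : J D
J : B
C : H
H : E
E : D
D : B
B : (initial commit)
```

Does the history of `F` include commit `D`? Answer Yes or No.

Ancestors of F (commits reachable by following parents): {B, C, D, E, F, H}.
D is in that set, so it is an ancestor of F.

Yes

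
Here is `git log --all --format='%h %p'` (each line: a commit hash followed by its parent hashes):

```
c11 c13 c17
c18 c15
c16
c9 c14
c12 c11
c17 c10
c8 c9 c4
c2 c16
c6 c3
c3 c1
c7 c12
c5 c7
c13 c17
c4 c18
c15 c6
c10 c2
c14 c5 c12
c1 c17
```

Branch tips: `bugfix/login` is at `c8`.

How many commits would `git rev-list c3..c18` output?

Reachable from c18: {c1, c10, c15, c16, c17, c18, c2, c3, c6}.
Reachable from c3: {c1, c10, c16, c17, c2, c3}.
In c18's history but not c3's: {c15, c18, c6} — 3 commits.

3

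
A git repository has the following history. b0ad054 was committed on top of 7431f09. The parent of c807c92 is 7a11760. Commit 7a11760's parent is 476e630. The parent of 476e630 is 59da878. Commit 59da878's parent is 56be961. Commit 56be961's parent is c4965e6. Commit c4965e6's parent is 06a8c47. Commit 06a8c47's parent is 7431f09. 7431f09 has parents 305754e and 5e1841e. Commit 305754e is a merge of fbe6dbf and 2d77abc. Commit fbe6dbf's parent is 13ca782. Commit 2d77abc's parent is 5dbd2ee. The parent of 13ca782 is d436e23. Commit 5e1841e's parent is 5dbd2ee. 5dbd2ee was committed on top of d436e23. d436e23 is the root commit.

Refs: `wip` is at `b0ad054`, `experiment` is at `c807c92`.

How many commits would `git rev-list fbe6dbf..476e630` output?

10

Reachable from 476e630: {06a8c47, 13ca782, 2d77abc, 305754e, 476e630, 56be961, 59da878, 5dbd2ee, 5e1841e, 7431f09, c4965e6, d436e23, fbe6dbf}.
Reachable from fbe6dbf: {13ca782, d436e23, fbe6dbf}.
In 476e630's history but not fbe6dbf's: {06a8c47, 2d77abc, 305754e, 476e630, 56be961, 59da878, 5dbd2ee, 5e1841e, 7431f09, c4965e6} — 10 commits.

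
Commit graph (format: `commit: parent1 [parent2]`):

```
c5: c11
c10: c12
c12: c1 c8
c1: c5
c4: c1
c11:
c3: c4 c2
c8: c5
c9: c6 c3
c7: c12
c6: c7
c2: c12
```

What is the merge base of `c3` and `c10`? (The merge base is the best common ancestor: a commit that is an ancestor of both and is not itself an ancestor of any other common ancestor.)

c12

Ancestors of c3: {c1, c11, c12, c2, c3, c4, c5, c8}.
Ancestors of c10: {c1, c10, c11, c12, c5, c8}.
Common ancestors: {c1, c11, c12, c5, c8}.
Among these, c12 is not an ancestor of any other common ancestor — it is the merge base.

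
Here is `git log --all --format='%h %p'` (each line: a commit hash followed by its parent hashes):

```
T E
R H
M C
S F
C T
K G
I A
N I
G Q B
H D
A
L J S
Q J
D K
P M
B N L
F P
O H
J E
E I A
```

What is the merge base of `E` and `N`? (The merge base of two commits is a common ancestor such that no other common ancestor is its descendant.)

Ancestors of E: {A, E, I}.
Ancestors of N: {A, I, N}.
Common ancestors: {A, I}.
Among these, I is not an ancestor of any other common ancestor — it is the merge base.

I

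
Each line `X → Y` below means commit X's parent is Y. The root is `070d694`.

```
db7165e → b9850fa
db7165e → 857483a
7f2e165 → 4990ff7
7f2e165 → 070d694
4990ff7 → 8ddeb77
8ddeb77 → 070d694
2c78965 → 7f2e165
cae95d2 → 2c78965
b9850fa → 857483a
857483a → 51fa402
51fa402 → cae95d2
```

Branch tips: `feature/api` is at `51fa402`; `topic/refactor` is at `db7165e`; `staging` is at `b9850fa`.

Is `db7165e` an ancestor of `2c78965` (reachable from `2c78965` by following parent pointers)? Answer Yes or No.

Ancestors of 2c78965: {070d694, 2c78965, 4990ff7, 7f2e165, 8ddeb77}.
db7165e is not in that set, so it is not an ancestor of 2c78965.

No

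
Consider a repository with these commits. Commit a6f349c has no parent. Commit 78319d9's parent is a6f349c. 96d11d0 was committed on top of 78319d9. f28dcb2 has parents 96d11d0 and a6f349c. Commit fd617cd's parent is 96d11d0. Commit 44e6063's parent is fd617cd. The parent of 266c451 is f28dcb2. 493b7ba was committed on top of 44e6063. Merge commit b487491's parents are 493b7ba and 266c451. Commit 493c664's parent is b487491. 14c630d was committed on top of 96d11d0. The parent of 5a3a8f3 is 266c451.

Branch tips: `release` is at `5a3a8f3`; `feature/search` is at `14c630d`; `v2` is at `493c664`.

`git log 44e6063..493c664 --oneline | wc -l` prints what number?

5

Reachable from 493c664: {266c451, 44e6063, 493b7ba, 493c664, 78319d9, 96d11d0, a6f349c, b487491, f28dcb2, fd617cd}.
Reachable from 44e6063: {44e6063, 78319d9, 96d11d0, a6f349c, fd617cd}.
In 493c664's history but not 44e6063's: {266c451, 493b7ba, 493c664, b487491, f28dcb2} — 5 commits.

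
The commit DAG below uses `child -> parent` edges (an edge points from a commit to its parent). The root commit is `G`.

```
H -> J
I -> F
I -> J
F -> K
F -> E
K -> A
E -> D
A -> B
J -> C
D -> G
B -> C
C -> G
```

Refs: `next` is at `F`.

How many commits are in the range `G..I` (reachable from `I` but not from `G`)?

Reachable from I: {A, B, C, D, E, F, G, I, J, K}.
Reachable from G: {G}.
In I's history but not G's: {A, B, C, D, E, F, I, J, K} — 9 commits.

9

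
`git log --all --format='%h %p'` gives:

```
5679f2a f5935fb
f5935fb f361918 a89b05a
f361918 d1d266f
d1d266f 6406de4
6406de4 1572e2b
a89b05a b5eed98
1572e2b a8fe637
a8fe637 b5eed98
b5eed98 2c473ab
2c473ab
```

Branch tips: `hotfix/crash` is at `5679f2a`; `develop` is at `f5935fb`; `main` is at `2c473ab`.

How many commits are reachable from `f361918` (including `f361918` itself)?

Walking parent pointers from f361918: reachable set = {1572e2b, 2c473ab, 6406de4, a8fe637, b5eed98, d1d266f, f361918}.
That is 7 commits.

7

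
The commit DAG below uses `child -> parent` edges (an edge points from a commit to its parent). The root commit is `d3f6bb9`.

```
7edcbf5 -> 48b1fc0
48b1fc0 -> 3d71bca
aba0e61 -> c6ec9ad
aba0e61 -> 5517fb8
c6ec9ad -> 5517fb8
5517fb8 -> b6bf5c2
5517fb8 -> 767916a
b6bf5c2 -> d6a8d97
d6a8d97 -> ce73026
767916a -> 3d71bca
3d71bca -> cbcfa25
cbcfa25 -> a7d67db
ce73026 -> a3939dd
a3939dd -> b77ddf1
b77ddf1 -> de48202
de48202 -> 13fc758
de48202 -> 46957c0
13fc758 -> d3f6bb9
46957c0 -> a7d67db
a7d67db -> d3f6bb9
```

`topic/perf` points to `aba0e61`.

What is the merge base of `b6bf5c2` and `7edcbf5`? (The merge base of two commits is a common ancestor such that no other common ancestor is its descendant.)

Ancestors of b6bf5c2: {13fc758, 46957c0, a3939dd, a7d67db, b6bf5c2, b77ddf1, ce73026, d3f6bb9, d6a8d97, de48202}.
Ancestors of 7edcbf5: {3d71bca, 48b1fc0, 7edcbf5, a7d67db, cbcfa25, d3f6bb9}.
Common ancestors: {a7d67db, d3f6bb9}.
Among these, a7d67db is not an ancestor of any other common ancestor — it is the merge base.

a7d67db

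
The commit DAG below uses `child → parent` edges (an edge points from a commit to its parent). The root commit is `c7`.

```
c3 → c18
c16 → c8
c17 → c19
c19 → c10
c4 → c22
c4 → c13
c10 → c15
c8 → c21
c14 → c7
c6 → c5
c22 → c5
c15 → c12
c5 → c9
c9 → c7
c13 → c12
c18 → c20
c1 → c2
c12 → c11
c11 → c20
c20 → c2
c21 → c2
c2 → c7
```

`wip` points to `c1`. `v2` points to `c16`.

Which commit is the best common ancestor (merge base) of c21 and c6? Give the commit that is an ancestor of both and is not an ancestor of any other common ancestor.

Ancestors of c21: {c2, c21, c7}.
Ancestors of c6: {c5, c6, c7, c9}.
Common ancestors: {c7}.
The only common ancestor is c7, so it is the merge base.

c7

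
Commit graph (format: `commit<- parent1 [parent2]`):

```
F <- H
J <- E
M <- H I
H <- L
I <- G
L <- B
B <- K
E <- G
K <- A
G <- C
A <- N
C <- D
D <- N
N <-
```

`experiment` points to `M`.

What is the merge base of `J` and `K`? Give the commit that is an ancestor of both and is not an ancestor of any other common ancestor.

Ancestors of J: {C, D, E, G, J, N}.
Ancestors of K: {A, K, N}.
Common ancestors: {N}.
The only common ancestor is N, so it is the merge base.

N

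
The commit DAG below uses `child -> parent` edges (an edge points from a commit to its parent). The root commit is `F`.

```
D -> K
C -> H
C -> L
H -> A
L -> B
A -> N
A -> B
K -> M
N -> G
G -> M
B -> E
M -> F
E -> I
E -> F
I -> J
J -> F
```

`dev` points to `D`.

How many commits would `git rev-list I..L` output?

3

Reachable from L: {B, E, F, I, J, L}.
Reachable from I: {F, I, J}.
In L's history but not I's: {B, E, L} — 3 commits.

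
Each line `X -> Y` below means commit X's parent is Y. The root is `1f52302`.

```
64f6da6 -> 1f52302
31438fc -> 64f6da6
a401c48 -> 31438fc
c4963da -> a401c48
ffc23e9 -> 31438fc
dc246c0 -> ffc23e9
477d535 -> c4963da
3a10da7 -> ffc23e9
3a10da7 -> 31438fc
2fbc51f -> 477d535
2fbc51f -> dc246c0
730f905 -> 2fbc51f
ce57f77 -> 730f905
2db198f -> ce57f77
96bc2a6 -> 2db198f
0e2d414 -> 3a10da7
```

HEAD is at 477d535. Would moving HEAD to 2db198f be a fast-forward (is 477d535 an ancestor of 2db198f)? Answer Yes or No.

Yes

A fast-forward from 477d535 to 2db198f is possible iff 477d535 is an ancestor of 2db198f.
Ancestors of 2db198f: {1f52302, 2db198f, 2fbc51f, 31438fc, 477d535, 64f6da6, 730f905, a401c48, c4963da, ce57f77, dc246c0, ffc23e9}.
477d535 is among them, so fast-forward is possible.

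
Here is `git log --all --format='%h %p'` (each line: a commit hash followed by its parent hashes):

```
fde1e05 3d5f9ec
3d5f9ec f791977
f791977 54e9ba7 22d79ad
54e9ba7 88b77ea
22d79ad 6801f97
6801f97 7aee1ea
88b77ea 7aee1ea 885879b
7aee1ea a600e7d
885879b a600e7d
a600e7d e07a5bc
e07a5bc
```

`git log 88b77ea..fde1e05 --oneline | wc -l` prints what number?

6

Reachable from fde1e05: {22d79ad, 3d5f9ec, 54e9ba7, 6801f97, 7aee1ea, 885879b, 88b77ea, a600e7d, e07a5bc, f791977, fde1e05}.
Reachable from 88b77ea: {7aee1ea, 885879b, 88b77ea, a600e7d, e07a5bc}.
In fde1e05's history but not 88b77ea's: {22d79ad, 3d5f9ec, 54e9ba7, 6801f97, f791977, fde1e05} — 6 commits.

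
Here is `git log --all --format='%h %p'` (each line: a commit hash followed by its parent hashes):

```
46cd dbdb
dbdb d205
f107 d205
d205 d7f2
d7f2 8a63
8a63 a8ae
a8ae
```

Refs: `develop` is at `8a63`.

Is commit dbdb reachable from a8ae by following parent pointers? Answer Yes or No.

No

Ancestors of a8ae: {a8ae}.
dbdb is not in that set, so it is not an ancestor of a8ae.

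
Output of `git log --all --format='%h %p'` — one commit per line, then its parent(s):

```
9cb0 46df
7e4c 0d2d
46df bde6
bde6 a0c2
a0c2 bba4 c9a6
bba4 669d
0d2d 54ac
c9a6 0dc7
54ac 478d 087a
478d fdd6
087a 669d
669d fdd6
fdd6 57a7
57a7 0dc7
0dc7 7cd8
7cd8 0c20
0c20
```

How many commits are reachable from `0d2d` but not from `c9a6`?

Reachable from 0d2d: {087a, 0c20, 0d2d, 0dc7, 478d, 54ac, 57a7, 669d, 7cd8, fdd6}.
Reachable from c9a6: {0c20, 0dc7, 7cd8, c9a6}.
In 0d2d's history but not c9a6's: {087a, 0d2d, 478d, 54ac, 57a7, 669d, fdd6} — 7 commits.

7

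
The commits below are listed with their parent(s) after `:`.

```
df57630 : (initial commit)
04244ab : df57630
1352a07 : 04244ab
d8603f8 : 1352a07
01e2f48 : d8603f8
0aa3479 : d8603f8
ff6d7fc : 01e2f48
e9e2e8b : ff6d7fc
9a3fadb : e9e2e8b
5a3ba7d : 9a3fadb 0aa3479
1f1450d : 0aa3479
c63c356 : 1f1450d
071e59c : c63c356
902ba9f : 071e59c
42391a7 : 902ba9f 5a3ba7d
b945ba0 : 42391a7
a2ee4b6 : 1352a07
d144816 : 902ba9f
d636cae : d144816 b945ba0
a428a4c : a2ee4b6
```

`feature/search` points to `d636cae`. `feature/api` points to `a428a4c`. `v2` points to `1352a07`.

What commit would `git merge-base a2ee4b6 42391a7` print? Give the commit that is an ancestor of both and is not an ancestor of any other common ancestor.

Ancestors of a2ee4b6: {04244ab, 1352a07, a2ee4b6, df57630}.
Ancestors of 42391a7: {01e2f48, 04244ab, 071e59c, 0aa3479, 1352a07, 1f1450d, 42391a7, 5a3ba7d, 902ba9f, 9a3fadb, c63c356, d8603f8, df57630, e9e2e8b, ff6d7fc}.
Common ancestors: {04244ab, 1352a07, df57630}.
Among these, 1352a07 is not an ancestor of any other common ancestor — it is the merge base.

1352a07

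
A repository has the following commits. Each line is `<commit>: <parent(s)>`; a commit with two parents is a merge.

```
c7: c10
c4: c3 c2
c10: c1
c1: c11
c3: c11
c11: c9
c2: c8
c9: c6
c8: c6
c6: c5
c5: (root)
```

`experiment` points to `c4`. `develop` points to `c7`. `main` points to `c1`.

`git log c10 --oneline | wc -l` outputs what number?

6

Walking parent pointers from c10: reachable set = {c1, c10, c11, c5, c6, c9}.
That is 6 commits.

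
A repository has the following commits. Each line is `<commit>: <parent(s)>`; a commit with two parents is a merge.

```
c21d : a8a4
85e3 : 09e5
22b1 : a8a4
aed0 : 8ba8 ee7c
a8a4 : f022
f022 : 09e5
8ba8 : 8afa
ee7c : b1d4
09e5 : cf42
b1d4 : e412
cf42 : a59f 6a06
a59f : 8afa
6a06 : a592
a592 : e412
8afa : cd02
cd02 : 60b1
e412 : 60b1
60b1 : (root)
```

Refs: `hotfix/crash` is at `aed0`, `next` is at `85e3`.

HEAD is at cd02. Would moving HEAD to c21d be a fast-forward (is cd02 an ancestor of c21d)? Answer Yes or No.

Yes

A fast-forward from cd02 to c21d is possible iff cd02 is an ancestor of c21d.
Ancestors of c21d: {09e5, 60b1, 6a06, 8afa, a592, a59f, a8a4, c21d, cd02, cf42, e412, f022}.
cd02 is among them, so fast-forward is possible.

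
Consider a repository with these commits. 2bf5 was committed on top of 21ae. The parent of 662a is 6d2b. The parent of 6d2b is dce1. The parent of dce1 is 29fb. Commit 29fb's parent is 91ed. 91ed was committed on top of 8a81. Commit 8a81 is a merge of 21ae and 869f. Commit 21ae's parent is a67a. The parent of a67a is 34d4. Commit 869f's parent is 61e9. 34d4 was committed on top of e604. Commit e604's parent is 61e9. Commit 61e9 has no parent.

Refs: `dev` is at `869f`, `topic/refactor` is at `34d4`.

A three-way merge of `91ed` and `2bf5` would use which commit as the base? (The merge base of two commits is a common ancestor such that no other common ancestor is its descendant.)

21ae

Ancestors of 91ed: {21ae, 34d4, 61e9, 869f, 8a81, 91ed, a67a, e604}.
Ancestors of 2bf5: {21ae, 2bf5, 34d4, 61e9, a67a, e604}.
Common ancestors: {21ae, 34d4, 61e9, a67a, e604}.
Among these, 21ae is not an ancestor of any other common ancestor — it is the merge base.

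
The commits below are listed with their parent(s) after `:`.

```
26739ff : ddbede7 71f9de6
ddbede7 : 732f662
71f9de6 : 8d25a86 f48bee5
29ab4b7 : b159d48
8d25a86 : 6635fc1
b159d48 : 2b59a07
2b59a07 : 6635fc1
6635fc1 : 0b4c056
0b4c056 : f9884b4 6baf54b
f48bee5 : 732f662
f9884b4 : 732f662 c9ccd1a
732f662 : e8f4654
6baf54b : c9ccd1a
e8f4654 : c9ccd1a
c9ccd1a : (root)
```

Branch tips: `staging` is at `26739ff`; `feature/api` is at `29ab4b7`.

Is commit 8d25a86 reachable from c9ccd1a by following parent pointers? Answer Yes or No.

Ancestors of c9ccd1a: {c9ccd1a}.
8d25a86 is not in that set, so it is not an ancestor of c9ccd1a.

No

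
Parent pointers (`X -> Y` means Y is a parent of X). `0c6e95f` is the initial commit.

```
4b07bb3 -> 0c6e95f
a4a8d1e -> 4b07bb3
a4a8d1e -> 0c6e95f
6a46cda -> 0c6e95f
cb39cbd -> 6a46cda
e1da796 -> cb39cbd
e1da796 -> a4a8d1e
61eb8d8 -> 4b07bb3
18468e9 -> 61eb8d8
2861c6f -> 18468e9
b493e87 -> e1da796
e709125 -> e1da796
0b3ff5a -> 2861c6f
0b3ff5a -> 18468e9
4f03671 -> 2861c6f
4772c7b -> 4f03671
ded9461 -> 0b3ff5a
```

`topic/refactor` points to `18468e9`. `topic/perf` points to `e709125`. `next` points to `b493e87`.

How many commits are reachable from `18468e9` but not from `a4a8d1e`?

Reachable from 18468e9: {0c6e95f, 18468e9, 4b07bb3, 61eb8d8}.
Reachable from a4a8d1e: {0c6e95f, 4b07bb3, a4a8d1e}.
In 18468e9's history but not a4a8d1e's: {18468e9, 61eb8d8} — 2 commits.

2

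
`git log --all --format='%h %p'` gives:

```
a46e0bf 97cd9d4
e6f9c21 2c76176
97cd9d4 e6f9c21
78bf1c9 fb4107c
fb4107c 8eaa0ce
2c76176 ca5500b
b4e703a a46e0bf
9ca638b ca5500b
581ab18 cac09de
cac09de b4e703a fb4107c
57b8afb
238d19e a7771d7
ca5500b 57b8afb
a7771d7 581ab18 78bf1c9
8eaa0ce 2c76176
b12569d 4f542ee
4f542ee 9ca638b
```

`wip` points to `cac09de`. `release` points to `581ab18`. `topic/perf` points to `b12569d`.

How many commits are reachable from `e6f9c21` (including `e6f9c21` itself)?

Walking parent pointers from e6f9c21: reachable set = {2c76176, 57b8afb, ca5500b, e6f9c21}.
That is 4 commits.

4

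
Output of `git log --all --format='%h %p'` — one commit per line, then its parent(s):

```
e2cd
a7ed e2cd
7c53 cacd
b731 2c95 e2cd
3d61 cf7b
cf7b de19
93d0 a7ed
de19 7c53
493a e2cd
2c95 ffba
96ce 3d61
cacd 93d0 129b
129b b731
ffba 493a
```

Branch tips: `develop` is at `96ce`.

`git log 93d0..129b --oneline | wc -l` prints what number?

Reachable from 129b: {129b, 2c95, 493a, b731, e2cd, ffba}.
Reachable from 93d0: {93d0, a7ed, e2cd}.
In 129b's history but not 93d0's: {129b, 2c95, 493a, b731, ffba} — 5 commits.

5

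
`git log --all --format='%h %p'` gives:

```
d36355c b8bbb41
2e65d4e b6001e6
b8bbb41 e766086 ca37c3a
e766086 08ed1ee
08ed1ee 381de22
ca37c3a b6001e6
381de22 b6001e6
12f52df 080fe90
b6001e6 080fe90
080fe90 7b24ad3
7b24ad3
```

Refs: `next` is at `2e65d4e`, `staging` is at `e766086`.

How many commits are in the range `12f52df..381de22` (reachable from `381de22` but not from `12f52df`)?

2

Reachable from 381de22: {080fe90, 381de22, 7b24ad3, b6001e6}.
Reachable from 12f52df: {080fe90, 12f52df, 7b24ad3}.
In 381de22's history but not 12f52df's: {381de22, b6001e6} — 2 commits.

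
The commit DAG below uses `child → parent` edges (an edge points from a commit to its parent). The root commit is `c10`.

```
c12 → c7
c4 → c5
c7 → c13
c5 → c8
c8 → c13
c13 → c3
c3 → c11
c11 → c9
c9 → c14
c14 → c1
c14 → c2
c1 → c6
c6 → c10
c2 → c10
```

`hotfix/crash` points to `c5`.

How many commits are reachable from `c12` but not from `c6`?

Reachable from c12: {c1, c10, c11, c12, c13, c14, c2, c3, c6, c7, c9}.
Reachable from c6: {c10, c6}.
In c12's history but not c6's: {c1, c11, c12, c13, c14, c2, c3, c7, c9} — 9 commits.

9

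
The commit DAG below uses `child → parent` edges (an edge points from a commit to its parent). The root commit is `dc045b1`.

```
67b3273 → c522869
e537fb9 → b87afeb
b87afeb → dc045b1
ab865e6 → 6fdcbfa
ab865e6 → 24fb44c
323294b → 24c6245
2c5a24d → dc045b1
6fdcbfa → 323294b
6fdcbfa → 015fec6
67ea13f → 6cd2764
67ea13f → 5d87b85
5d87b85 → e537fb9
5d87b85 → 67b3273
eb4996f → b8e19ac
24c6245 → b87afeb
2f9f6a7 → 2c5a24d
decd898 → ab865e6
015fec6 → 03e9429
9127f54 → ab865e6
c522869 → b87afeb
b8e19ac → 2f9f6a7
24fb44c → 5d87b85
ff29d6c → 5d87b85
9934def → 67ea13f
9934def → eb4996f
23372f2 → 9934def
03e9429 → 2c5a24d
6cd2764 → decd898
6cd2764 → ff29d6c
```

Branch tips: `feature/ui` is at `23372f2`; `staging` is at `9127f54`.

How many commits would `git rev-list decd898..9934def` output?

Reachable from 9934def: {015fec6, 03e9429, 24c6245, 24fb44c, 2c5a24d, 2f9f6a7, 323294b, 5d87b85, 67b3273, 67ea13f, 6cd2764, 6fdcbfa, 9934def, ab865e6, b87afeb, b8e19ac, c522869, dc045b1, decd898, e537fb9, eb4996f, ff29d6c}.
Reachable from decd898: {015fec6, 03e9429, 24c6245, 24fb44c, 2c5a24d, 323294b, 5d87b85, 67b3273, 6fdcbfa, ab865e6, b87afeb, c522869, dc045b1, decd898, e537fb9}.
In 9934def's history but not decd898's: {2f9f6a7, 67ea13f, 6cd2764, 9934def, b8e19ac, eb4996f, ff29d6c} — 7 commits.

7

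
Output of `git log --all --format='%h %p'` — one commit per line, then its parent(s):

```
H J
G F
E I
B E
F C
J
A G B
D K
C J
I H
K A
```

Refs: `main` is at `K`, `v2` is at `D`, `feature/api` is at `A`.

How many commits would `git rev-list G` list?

Walking parent pointers from G: reachable set = {C, F, G, J}.
That is 4 commits.

4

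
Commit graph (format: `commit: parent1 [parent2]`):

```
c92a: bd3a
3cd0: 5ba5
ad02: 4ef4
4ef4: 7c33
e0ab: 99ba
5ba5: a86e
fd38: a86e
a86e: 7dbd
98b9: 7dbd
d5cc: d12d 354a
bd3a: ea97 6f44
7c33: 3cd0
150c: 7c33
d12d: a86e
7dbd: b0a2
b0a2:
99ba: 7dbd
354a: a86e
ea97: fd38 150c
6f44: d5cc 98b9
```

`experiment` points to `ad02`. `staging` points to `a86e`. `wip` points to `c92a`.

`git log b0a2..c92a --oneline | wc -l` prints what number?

15

Reachable from c92a: {150c, 354a, 3cd0, 5ba5, 6f44, 7c33, 7dbd, 98b9, a86e, b0a2, bd3a, c92a, d12d, d5cc, ea97, fd38}.
Reachable from b0a2: {b0a2}.
In c92a's history but not b0a2's: {150c, 354a, 3cd0, 5ba5, 6f44, 7c33, 7dbd, 98b9, a86e, bd3a, c92a, d12d, d5cc, ea97, fd38} — 15 commits.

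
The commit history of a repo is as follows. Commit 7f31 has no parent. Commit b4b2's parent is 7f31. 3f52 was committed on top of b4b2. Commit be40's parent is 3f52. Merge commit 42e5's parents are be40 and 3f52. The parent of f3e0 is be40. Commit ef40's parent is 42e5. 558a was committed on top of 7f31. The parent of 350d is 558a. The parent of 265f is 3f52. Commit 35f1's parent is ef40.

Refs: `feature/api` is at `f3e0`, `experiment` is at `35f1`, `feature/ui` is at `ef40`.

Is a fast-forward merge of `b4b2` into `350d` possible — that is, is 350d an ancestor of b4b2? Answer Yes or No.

A fast-forward from 350d to b4b2 is possible iff 350d is an ancestor of b4b2.
Ancestors of b4b2: {7f31, b4b2}.
350d is not among them, so fast-forward is not possible.

No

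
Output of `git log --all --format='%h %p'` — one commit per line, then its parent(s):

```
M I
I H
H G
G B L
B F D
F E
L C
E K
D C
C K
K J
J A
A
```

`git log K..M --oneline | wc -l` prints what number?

Reachable from M: {A, B, C, D, E, F, G, H, I, J, K, L, M}.
Reachable from K: {A, J, K}.
In M's history but not K's: {B, C, D, E, F, G, H, I, L, M} — 10 commits.

10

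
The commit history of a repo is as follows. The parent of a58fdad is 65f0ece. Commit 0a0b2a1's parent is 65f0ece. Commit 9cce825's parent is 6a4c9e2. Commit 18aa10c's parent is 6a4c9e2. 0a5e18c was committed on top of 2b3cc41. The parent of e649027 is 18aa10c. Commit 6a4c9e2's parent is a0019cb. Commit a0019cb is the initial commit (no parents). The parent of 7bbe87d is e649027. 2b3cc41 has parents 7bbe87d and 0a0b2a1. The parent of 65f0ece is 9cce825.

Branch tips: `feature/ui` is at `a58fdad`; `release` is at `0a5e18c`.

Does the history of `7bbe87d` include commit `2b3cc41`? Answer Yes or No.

Ancestors of 7bbe87d: {18aa10c, 6a4c9e2, 7bbe87d, a0019cb, e649027}.
2b3cc41 is not in that set, so it is not an ancestor of 7bbe87d.

No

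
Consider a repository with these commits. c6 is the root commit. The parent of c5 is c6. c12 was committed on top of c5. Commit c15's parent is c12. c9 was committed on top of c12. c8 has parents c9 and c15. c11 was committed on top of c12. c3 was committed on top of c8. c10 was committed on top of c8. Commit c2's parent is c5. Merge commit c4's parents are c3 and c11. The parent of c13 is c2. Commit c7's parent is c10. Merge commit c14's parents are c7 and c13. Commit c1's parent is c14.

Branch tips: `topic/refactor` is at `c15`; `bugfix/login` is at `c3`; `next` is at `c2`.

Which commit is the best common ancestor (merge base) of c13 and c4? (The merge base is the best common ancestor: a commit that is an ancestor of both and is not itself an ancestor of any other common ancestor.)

c5

Ancestors of c13: {c13, c2, c5, c6}.
Ancestors of c4: {c11, c12, c15, c3, c4, c5, c6, c8, c9}.
Common ancestors: {c5, c6}.
Among these, c5 is not an ancestor of any other common ancestor — it is the merge base.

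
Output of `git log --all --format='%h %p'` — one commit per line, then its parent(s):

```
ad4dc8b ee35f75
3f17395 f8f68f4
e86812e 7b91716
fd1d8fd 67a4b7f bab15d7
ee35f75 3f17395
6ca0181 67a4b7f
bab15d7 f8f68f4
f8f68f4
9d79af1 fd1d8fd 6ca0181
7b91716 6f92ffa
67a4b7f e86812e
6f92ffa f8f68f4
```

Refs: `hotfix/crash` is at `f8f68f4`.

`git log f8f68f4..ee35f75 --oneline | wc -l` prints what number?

Reachable from ee35f75: {3f17395, ee35f75, f8f68f4}.
Reachable from f8f68f4: {f8f68f4}.
In ee35f75's history but not f8f68f4's: {3f17395, ee35f75} — 2 commits.

2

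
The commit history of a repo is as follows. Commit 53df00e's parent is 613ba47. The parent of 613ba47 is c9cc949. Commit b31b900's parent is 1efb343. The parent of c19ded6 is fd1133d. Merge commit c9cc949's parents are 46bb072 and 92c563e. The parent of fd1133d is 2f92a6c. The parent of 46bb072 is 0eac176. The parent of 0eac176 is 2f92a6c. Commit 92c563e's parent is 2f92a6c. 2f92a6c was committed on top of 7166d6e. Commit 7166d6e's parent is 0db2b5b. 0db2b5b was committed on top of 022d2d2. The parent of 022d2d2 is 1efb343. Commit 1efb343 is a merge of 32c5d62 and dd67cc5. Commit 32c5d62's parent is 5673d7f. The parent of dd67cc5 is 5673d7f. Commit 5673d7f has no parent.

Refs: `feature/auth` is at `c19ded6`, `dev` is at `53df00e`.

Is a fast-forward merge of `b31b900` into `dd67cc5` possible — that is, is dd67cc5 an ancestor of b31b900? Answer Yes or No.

Yes

A fast-forward from dd67cc5 to b31b900 is possible iff dd67cc5 is an ancestor of b31b900.
Ancestors of b31b900: {1efb343, 32c5d62, 5673d7f, b31b900, dd67cc5}.
dd67cc5 is among them, so fast-forward is possible.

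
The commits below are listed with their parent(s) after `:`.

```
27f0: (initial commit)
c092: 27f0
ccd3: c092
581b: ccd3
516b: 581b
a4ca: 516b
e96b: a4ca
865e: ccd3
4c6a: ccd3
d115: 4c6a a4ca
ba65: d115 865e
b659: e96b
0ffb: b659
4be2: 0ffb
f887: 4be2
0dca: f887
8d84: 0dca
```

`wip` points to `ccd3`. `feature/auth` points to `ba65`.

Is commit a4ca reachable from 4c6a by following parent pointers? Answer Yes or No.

No

Ancestors of 4c6a: {27f0, 4c6a, c092, ccd3}.
a4ca is not in that set, so it is not an ancestor of 4c6a.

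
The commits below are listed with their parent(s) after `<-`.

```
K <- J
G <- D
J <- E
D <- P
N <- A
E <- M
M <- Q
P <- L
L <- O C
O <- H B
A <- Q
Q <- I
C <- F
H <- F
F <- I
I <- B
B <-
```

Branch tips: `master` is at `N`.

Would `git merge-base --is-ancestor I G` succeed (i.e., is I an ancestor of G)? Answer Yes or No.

Ancestors of G (commits reachable by following parents): {B, C, D, F, G, H, I, L, O, P}.
I is in that set, so it is an ancestor of G.

Yes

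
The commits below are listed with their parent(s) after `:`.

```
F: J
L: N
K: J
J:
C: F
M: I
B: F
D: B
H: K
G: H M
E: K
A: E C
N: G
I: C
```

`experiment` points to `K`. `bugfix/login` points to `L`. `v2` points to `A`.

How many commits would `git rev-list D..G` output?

6

Reachable from G: {C, F, G, H, I, J, K, M}.
Reachable from D: {B, D, F, J}.
In G's history but not D's: {C, G, H, I, K, M} — 6 commits.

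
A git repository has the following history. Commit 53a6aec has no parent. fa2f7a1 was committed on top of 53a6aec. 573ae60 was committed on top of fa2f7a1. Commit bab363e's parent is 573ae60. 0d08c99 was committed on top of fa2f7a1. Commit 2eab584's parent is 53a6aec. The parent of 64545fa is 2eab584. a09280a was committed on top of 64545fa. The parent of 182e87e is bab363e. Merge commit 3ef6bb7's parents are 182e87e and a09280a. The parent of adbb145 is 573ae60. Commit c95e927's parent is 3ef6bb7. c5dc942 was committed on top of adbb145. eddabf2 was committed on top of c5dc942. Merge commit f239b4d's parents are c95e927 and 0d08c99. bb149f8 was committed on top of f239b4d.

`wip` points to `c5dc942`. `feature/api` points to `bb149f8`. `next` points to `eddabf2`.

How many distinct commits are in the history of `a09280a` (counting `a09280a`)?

Walking parent pointers from a09280a: reachable set = {2eab584, 53a6aec, 64545fa, a09280a}.
That is 4 commits.

4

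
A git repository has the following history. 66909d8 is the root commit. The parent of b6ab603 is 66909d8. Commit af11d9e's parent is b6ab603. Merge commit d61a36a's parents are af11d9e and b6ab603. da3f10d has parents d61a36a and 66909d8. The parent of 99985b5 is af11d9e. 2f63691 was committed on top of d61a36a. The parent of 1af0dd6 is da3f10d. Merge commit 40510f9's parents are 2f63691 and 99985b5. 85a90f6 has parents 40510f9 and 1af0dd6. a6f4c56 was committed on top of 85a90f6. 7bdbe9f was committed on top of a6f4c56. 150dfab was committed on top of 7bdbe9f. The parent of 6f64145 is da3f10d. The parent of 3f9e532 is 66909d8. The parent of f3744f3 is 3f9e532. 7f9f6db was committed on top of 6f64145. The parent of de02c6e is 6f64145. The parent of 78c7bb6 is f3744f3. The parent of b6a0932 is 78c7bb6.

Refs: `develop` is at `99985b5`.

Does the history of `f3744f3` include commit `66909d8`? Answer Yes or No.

Yes

Ancestors of f3744f3 (commits reachable by following parents): {3f9e532, 66909d8, f3744f3}.
66909d8 is in that set, so it is an ancestor of f3744f3.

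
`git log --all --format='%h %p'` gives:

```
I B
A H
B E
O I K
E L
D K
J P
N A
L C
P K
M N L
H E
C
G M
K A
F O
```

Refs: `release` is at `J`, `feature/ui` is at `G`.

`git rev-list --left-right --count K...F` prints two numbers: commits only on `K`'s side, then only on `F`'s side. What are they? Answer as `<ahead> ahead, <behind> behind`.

0 ahead, 4 behind

Reachable from K: {A, C, E, H, K, L}.
Reachable from F: {A, B, C, E, F, H, I, K, L, O}.
Only in K's history (ahead): {} — 0.
Only in F's history (behind): {B, F, I, O} — 4.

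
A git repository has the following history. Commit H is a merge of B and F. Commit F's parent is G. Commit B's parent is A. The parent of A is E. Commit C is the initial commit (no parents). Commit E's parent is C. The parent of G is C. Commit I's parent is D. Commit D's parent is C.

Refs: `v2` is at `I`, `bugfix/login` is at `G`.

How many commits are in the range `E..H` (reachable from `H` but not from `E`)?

5

Reachable from H: {A, B, C, E, F, G, H}.
Reachable from E: {C, E}.
In H's history but not E's: {A, B, F, G, H} — 5 commits.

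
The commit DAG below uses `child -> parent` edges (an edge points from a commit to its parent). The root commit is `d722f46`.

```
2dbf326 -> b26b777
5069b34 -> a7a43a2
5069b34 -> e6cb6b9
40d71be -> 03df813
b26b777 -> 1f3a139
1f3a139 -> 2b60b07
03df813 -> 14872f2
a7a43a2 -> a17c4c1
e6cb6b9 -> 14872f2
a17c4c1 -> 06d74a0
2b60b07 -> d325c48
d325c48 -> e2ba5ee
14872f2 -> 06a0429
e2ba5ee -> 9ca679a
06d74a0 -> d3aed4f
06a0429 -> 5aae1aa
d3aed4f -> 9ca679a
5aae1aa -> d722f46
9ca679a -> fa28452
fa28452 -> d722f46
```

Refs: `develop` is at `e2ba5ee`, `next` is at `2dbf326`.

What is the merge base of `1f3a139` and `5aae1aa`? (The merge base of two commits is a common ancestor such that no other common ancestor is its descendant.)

d722f46

Ancestors of 1f3a139: {1f3a139, 2b60b07, 9ca679a, d325c48, d722f46, e2ba5ee, fa28452}.
Ancestors of 5aae1aa: {5aae1aa, d722f46}.
Common ancestors: {d722f46}.
The only common ancestor is d722f46, so it is the merge base.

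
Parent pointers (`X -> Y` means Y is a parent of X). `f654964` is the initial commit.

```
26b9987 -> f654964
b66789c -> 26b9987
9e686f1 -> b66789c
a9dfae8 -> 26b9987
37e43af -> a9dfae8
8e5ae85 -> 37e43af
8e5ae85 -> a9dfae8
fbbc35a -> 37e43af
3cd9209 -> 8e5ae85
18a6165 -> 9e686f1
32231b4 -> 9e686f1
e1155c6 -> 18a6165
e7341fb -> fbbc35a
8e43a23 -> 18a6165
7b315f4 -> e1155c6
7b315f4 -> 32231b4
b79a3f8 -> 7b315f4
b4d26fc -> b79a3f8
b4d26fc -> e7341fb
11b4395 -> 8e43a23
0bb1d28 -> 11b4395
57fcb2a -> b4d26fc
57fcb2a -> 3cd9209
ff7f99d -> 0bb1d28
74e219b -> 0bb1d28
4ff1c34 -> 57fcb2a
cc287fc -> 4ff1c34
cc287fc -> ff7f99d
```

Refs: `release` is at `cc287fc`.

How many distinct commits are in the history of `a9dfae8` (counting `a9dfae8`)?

Walking parent pointers from a9dfae8: reachable set = {26b9987, a9dfae8, f654964}.
That is 3 commits.

3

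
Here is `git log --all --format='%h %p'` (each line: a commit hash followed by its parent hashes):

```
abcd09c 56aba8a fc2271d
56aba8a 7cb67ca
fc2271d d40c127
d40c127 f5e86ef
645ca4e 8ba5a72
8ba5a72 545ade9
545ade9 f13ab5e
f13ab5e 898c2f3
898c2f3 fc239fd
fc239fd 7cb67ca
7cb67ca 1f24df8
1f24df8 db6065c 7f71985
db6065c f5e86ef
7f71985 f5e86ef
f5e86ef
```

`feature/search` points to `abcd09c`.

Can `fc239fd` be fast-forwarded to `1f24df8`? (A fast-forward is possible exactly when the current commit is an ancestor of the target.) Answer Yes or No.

A fast-forward from fc239fd to 1f24df8 is possible iff fc239fd is an ancestor of 1f24df8.
Ancestors of 1f24df8: {1f24df8, 7f71985, db6065c, f5e86ef}.
fc239fd is not among them, so fast-forward is not possible.

No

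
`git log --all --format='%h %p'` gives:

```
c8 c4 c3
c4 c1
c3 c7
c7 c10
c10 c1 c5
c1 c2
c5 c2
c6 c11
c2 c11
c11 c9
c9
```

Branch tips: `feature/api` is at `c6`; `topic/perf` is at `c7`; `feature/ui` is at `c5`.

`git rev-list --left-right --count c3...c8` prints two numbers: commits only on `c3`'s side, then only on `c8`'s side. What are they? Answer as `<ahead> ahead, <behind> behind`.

0 ahead, 2 behind

Reachable from c3: {c1, c10, c11, c2, c3, c5, c7, c9}.
Reachable from c8: {c1, c10, c11, c2, c3, c4, c5, c7, c8, c9}.
Only in c3's history (ahead): {} — 0.
Only in c8's history (behind): {c4, c8} — 2.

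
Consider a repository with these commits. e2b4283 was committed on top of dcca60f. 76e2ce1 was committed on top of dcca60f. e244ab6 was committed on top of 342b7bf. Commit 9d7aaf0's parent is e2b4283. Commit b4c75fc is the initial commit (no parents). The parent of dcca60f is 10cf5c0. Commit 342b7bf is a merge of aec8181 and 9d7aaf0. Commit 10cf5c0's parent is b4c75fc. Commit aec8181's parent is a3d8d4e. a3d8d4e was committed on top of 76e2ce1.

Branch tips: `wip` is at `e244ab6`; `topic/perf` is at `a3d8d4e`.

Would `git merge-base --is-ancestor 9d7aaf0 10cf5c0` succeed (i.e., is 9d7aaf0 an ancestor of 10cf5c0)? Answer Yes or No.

Ancestors of 10cf5c0: {10cf5c0, b4c75fc}.
9d7aaf0 is not in that set, so it is not an ancestor of 10cf5c0.

No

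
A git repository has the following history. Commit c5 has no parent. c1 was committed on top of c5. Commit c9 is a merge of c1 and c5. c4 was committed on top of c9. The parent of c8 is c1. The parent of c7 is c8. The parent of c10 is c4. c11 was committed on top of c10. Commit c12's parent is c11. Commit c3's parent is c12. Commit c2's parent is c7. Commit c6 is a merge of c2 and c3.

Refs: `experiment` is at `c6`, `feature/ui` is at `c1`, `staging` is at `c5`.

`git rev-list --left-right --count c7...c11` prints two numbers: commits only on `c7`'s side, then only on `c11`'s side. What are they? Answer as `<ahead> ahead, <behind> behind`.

Reachable from c7: {c1, c5, c7, c8}.
Reachable from c11: {c1, c10, c11, c4, c5, c9}.
Only in c7's history (ahead): {c7, c8} — 2.
Only in c11's history (behind): {c10, c11, c4, c9} — 4.

2 ahead, 4 behind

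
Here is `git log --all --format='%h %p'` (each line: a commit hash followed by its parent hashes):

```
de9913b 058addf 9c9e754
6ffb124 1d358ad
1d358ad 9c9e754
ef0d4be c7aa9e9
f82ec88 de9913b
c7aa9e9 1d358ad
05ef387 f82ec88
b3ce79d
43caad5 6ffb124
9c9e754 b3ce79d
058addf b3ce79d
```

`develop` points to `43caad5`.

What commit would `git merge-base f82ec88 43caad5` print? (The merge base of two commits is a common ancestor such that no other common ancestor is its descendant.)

Ancestors of f82ec88: {058addf, 9c9e754, b3ce79d, de9913b, f82ec88}.
Ancestors of 43caad5: {1d358ad, 43caad5, 6ffb124, 9c9e754, b3ce79d}.
Common ancestors: {9c9e754, b3ce79d}.
Among these, 9c9e754 is not an ancestor of any other common ancestor — it is the merge base.

9c9e754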